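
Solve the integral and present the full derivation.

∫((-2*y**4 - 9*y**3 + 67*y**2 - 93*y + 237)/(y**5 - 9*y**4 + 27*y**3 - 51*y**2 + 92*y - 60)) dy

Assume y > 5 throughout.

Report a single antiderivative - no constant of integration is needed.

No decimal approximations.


Step 1. Decompose ∫((-2*y**4 - 9*y**3 + 67*y**2 - 93*y + 237)/(y**5 - 9*y**4 + 27*y**3 - 51*y**2 + 92*y - 60)) dy by partial fractions, (-2*y**4 - 9*y**3 + 67*y**2 - 93*y + 237)/(y**5 - 9*y**4 + 27*y**3 - 51*y**2 + 92*y - 60) = -3/(y**2 + 4) + 5/(y - 1) - 3/(y - 3) - 4/(y - 5): now ∫(-4/(y - 5)) dy + ∫(-3/(y - 3)) dy + ∫(5/(y - 1)) dy + ∫(-3/(y**2 + 4)) dy.
Step 2. Evaluate the standard form [assuming y > 1]: now 5*log(y - 1) + ∫(-4/(y - 5)) dy + ∫(-3/(y - 3)) dy + ∫(-3/(y**2 + 4)) dy.
Step 3. Evaluate the standard form [assuming y > 3]: now -3*log(y - 3) + 5*log(y - 1) + ∫(-4/(y - 5)) dy + ∫(-3/(y**2 + 4)) dy.
Step 4. Evaluate the standard form [assuming y > 5]: now -4*log(y - 5) - 3*log(y - 3) + 5*log(y - 1) + ∫(-3/(y**2 + 4)) dy.
Step 5. Evaluate the standard form: now -4*log(y - 5) - 3*log(y - 3) + 5*log(y - 1) - 3*atan(y/2)/2.
Answer: -4*log(y - 5) - 3*log(y - 3) + 5*log(y - 1) - 3*atan(y/2)/2.


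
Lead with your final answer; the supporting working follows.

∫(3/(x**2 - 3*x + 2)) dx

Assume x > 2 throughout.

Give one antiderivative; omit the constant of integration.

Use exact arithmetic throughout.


The answer is 3*log(x - 2) - 3*log(x - 1).
Step 1. Decompose ∫(3/(x**2 - 3*x + 2)) dx by partial fractions, 3/(x**2 - 3*x + 2) = -3/(x - 1) + 3/(x - 2): now ∫(3/(x - 2)) dx + ∫(-3/(x - 1)) dx.
Step 2. Evaluate the standard form [assuming x > 1]: now -3*log(x - 1) + ∫(3/(x - 2)) dx.
Step 3. Evaluate the standard form [assuming x > 2]: now 3*log(x - 2) - 3*log(x - 1).
Answer: 3*log(x - 2) - 3*log(x - 1).


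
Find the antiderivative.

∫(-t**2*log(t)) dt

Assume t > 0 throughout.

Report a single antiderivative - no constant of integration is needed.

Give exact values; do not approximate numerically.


Answer: -t**3*log(t)/3 + t**3/9.


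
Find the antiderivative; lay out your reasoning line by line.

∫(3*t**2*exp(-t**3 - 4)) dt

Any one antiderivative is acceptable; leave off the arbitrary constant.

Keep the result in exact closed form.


Step 1. Substitute u = t**3 + 4, turning ∫(3*t**2*exp(-t**3 - 4)) dt into ∫(exp(-u)) du: now ∫(exp(-u)) du.
Step 2. Evaluate the standard form: now -exp(-u).
Step 3. Substitute back u = t**3 + 4: now -exp(-t**3 - 4).
Answer: -exp(-t**3 - 4).


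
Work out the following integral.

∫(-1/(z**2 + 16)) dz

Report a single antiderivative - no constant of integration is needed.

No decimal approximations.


Answer: -atan(z/4)/4.


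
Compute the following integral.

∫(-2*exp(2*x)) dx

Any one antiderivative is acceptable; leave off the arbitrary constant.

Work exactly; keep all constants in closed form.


Answer: -exp(2*x).


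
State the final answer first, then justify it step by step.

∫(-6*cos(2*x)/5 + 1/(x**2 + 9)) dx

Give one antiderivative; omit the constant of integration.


The answer is -3*sin(2*x)/5 + atan(x/3)/3.
Step 1. Rewrite: now ∫(1/(x**2 + 9)) dx + ∫(-6*cos(2*x)/5) dx.
Step 2. Evaluate the standard form: now atan(x/3)/3 + ∫(-6*cos(2*x)/5) dx.
Step 3. Evaluate the standard form: now -3*sin(2*x)/5 + atan(x/3)/3.
Answer: -3*sin(2*x)/5 + atan(x/3)/3.


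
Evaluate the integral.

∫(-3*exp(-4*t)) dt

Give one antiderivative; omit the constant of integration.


Answer: 3*exp(-4*t)/4.


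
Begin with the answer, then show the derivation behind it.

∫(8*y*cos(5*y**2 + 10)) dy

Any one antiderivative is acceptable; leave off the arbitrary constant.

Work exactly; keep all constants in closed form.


The answer is 4*sin(5*y**2 + 10)/5.
Step 1. Substitute u = y**2 + 2, turning ∫(8*y*cos(5*y**2 + 10)) dy into ∫(4*cos(5*u)) du: now ∫(4*cos(5*u)) du.
Step 2. Evaluate the standard form: now 4*sin(5*u)/5.
Step 3. Substitute back u = y**2 + 2: now 4*sin(5*y**2 + 10)/5.
Answer: 4*sin(5*y**2 + 10)/5.


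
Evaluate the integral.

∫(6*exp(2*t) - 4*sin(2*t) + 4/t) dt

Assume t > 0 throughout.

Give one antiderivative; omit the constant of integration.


Answer: 3*exp(2*t) + 4*log(t) + 2*cos(2*t).


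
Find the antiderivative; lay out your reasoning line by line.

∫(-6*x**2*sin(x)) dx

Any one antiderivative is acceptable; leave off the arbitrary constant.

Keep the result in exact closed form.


Step 1. Integrate ∫(-6*x**2*sin(x)) dx by parts with u = x**2, dv = (-6*sin(x)) dx, so v = 6*cos(x): now 6*x**2*cos(x) + ∫(-12*x*cos(x)) dx.
Step 2. Integrate ∫(-12*x*cos(x)) dx by parts with u = x, dv = (-12*cos(x)) dx, so v = -12*sin(x): now 6*x**2*cos(x) - 12*x*sin(x) + ∫(12*sin(x)) dx.
Step 3. Evaluate the standard form: now 6*x**2*cos(x) - 12*x*sin(x) - 12*cos(x).
Answer: 6*x**2*cos(x) - 12*x*sin(x) - 12*cos(x).


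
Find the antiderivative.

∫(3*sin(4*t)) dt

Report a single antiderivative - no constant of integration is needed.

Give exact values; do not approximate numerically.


Answer: -3*cos(4*t)/4.


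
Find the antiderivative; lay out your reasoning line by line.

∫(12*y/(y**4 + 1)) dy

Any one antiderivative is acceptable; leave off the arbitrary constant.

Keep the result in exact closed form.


Step 1. Substitute u = y**2, turning ∫(12*y/(y**4 + 1)) dy into ∫(6/(u**2 + 1)) du: now ∫(6/(u**2 + 1)) du.
Step 2. Evaluate the standard form: now 6*atan(u).
Step 3. Substitute back u = y**2: now 6*atan(y**2).
Answer: 6*atan(y**2).


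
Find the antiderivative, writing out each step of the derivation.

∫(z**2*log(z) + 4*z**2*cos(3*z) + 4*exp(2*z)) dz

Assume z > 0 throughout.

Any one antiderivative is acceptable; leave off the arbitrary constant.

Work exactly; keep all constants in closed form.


Step 1. Rewrite: now ∫(z**2*log(z)) dz + ∫(4*z**2*cos(3*z)) dz + ∫(4*exp(2*z)) dz.
Step 2. Evaluate the standard form: now 2*exp(2*z) + ∫(z**2*log(z)) dz + ∫(4*z**2*cos(3*z)) dz.
Step 3. Integrate ∫(z**2*log(z)) dz by parts with u = log(z), dv = (z**2) dz, so v = z**3/3 [assuming z > 0]: now z**3*log(z)/3 + 2*exp(2*z) + ∫(-z**2/3) dz + ∫(4*z**2*cos(3*z)) dz.
Step 4. Evaluate the standard form: now z**3*log(z)/3 - z**3/9 + 2*exp(2*z) + ∫(4*z**2*cos(3*z)) dz.
Step 5. Integrate ∫(4*z**2*cos(3*z)) dz by parts with u = z**2, dv = (4*cos(3*z)) dz, so v = 4*sin(3*z)/3: now z**3*log(z)/3 - z**3/9 + 4*z**2*sin(3*z)/3 + 2*exp(2*z) + ∫(-8*z*sin(3*z)/3) dz.
Step 6. Integrate ∫(-8*z*sin(3*z)/3) dz by parts with u = z, dv = (-8*sin(3*z)/3) dz, so v = 8*cos(3*z)/9: now z**3*log(z)/3 - z**3/9 + 4*z**2*sin(3*z)/3 + 8*z*cos(3*z)/9 + 2*exp(2*z) + ∫(-8*cos(3*z)/9) dz.
Step 7. Evaluate the standard form: now z**3*log(z)/3 - z**3/9 + 4*z**2*sin(3*z)/3 + 8*z*cos(3*z)/9 + 2*exp(2*z) - 8*sin(3*z)/27.
Answer: z**3*log(z)/3 - z**3/9 + 4*z**2*sin(3*z)/3 + 8*z*cos(3*z)/9 + 2*exp(2*z) - 8*sin(3*z)/27.


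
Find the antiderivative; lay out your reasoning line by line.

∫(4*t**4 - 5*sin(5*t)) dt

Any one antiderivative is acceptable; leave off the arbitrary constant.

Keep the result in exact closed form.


Step 1. Rewrite: now ∫(4*t**4) dt + ∫(-5*sin(5*t)) dt.
Step 2. Evaluate the standard form: now cos(5*t) + ∫(4*t**4) dt.
Step 3. Evaluate the standard form: now 4*t**5/5 + cos(5*t).
Answer: 4*t**5/5 + cos(5*t).


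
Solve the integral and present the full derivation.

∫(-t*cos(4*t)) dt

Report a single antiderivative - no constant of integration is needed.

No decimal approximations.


Step 1. Integrate ∫(-t*cos(4*t)) dt by parts with u = t, dv = (-cos(4*t)) dt, so v = -sin(4*t)/4: now -t*sin(4*t)/4 + ∫(sin(4*t)/4) dt.
Step 2. Evaluate the standard form: now -t*sin(4*t)/4 - cos(4*t)/16.
Answer: -t*sin(4*t)/4 - cos(4*t)/16.


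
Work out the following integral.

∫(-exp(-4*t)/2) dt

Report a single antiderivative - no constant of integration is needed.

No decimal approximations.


Answer: exp(-4*t)/8.


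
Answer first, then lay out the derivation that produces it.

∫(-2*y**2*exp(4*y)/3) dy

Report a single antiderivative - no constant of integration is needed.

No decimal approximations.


The answer is -y**2*exp(4*y)/6 + y*exp(4*y)/12 - exp(4*y)/48.
Step 1. Integrate ∫(-2*y**2*exp(4*y)/3) dy by parts with u = y**2, dv = (-2*exp(4*y)/3) dy, so v = -exp(4*y)/6: now -y**2*exp(4*y)/6 + ∫(y*exp(4*y)/3) dy.
Step 2. Integrate ∫(y*exp(4*y)/3) dy by parts with u = y, dv = (exp(4*y)/3) dy, so v = exp(4*y)/12: now -y**2*exp(4*y)/6 + y*exp(4*y)/12 + ∫(-exp(4*y)/12) dy.
Step 3. Evaluate the standard form: now -y**2*exp(4*y)/6 + y*exp(4*y)/12 - exp(4*y)/48.
Answer: -y**2*exp(4*y)/6 + y*exp(4*y)/12 - exp(4*y)/48.


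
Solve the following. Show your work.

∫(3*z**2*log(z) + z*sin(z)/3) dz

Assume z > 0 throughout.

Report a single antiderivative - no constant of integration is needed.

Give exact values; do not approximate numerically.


Step 1. Rewrite: now ∫(z*sin(z)/3) dz + ∫(3*z**2*log(z)) dz.
Step 2. Integrate ∫(z*sin(z)/3) dz by parts with u = z, dv = (sin(z)/3) dz, so v = -cos(z)/3: now -z*cos(z)/3 + ∫(3*z**2*log(z)) dz + ∫(cos(z)/3) dz.
Step 3. Evaluate the standard form: now -z*cos(z)/3 + sin(z)/3 + ∫(3*z**2*log(z)) dz.
Step 4. Integrate ∫(3*z**2*log(z)) dz by parts with u = log(z), dv = (3*z**2) dz, so v = z**3 [assuming z > 0]: now z**3*log(z) - z*cos(z)/3 + sin(z)/3 + ∫(-z**2) dz.
Step 5. Evaluate the standard form: now z**3*log(z) - z**3/3 - z*cos(z)/3 + sin(z)/3.
Answer: z**3*log(z) - z**3/3 - z*cos(z)/3 + sin(z)/3.


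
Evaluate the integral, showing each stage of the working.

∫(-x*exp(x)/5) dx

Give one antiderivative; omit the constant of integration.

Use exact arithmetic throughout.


Step 1. Integrate ∫(-x*exp(x)/5) dx by parts with u = x, dv = (-exp(x)/5) dx, so v = -exp(x)/5: now -x*exp(x)/5 + ∫(exp(x)/5) dx.
Step 2. Evaluate the standard form: now -x*exp(x)/5 + exp(x)/5.
Answer: -x*exp(x)/5 + exp(x)/5.


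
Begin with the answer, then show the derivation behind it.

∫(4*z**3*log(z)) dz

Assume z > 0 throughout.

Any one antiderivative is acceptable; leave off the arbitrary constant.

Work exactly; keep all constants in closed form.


The answer is z**4*log(z) - z**4/4.
Step 1. Integrate ∫(4*z**3*log(z)) dz by parts with u = log(z), dv = (4*z**3) dz, so v = z**4 [assuming z > 0]: now z**4*log(z) + ∫(-z**3) dz.
Step 2. Evaluate the standard form: now z**4*log(z) - z**4/4.
Answer: z**4*log(z) - z**4/4.


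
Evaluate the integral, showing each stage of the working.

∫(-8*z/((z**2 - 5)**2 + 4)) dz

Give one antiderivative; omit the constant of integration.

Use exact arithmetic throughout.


Step 1. Substitute u = z**2 - 5, turning ∫(-8*z/((z**2 - 5)**2 + 4)) dz into ∫(-4/(u**2 + 4)) du: now ∫(-4/(u**2 + 4)) du.
Step 2. Evaluate the standard form: now -2*atan(u/2).
Step 3. Substitute back u = z**2 - 5: now -2*atan(z**2/2 - 5/2).
Answer: -2*atan(z**2/2 - 5/2).


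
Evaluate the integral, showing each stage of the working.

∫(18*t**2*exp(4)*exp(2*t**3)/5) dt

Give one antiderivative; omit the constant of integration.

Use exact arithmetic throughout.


Step 1. Substitute u = t**3 + 2, turning ∫(18*t**2*exp(4)*exp(2*t**3)/5) dt into ∫(6*exp(2*u)/5) du: now ∫(6*exp(2*u)/5) du.
Step 2. Evaluate the standard form: now 3*exp(2*u)/5.
Step 3. Substitute back u = t**3 + 2: now 3*exp(2*t**3 + 4)/5.
Answer: 3*exp(2*t**3 + 4)/5.


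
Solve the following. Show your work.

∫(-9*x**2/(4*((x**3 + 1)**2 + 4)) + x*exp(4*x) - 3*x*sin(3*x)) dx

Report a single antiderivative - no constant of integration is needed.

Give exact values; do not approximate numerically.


Step 1. Rewrite: now ∫(x*exp(4*x)) dx + ∫(-3*x*sin(3*x)) dx + ∫(-9*x**2/(4*((x**3 + 1)**2 + 4))) dx.
Step 2. Integrate ∫(-3*x*sin(3*x)) dx by parts with u = x, dv = (-3*sin(3*x)) dx, so v = cos(3*x): now x*cos(3*x) + ∫(x*exp(4*x)) dx + ∫(-9*x**2/(4*((x**3 + 1)**2 + 4))) dx + ∫(-cos(3*x)) dx.
Step 3. Evaluate the standard form: now x*cos(3*x) - sin(3*x)/3 + ∫(x*exp(4*x)) dx + ∫(-9*x**2/(4*((x**3 + 1)**2 + 4))) dx.
Step 4. Integrate ∫(x*exp(4*x)) dx by parts with u = x, dv = (exp(4*x)) dx, so v = exp(4*x)/4: now x*exp(4*x)/4 + x*cos(3*x) - sin(3*x)/3 + ∫(-9*x**2/(4*((x**3 + 1)**2 + 4))) dx + ∫(-exp(4*x)/4) dx.
Step 5. Evaluate the standard form: now x*exp(4*x)/4 + x*cos(3*x) - exp(4*x)/16 - sin(3*x)/3 + ∫(-9*x**2/(4*((x**3 + 1)**2 + 4))) dx.
Step 6. Substitute u = x**3 + 1, turning ∫(-9*x**2/(4*((x**3 + 1)**2 + 4))) dx into ∫(-3/(4*(u**2 + 4))) du: now x*exp(4*x)/4 + x*cos(3*x) - exp(4*x)/16 - sin(3*x)/3 + ∫(-3/(4*(u**2 + 4))) du.
Step 7. Evaluate the standard form: now x*exp(4*x)/4 + x*cos(3*x) - exp(4*x)/16 - sin(3*x)/3 - 3*atan(u/2)/8.
Step 8. Substitute back u = x**3 + 1: now x*exp(4*x)/4 + x*cos(3*x) - exp(4*x)/16 - sin(3*x)/3 - 3*atan(x**3/2 + 1/2)/8.
Answer: x*exp(4*x)/4 + x*cos(3*x) - exp(4*x)/16 - sin(3*x)/3 - 3*atan(x**3/2 + 1/2)/8.


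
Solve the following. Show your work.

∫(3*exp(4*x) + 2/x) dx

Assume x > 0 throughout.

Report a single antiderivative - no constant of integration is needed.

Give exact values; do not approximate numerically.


Step 1. Rewrite: now ∫(2/x) dx + ∫(3*exp(4*x)) dx.
Step 2. Evaluate the standard form [assuming x > 0]: now 2*log(x) + ∫(3*exp(4*x)) dx.
Step 3. Evaluate the standard form: now 3*exp(4*x)/4 + 2*log(x).
Answer: 3*exp(4*x)/4 + 2*log(x).


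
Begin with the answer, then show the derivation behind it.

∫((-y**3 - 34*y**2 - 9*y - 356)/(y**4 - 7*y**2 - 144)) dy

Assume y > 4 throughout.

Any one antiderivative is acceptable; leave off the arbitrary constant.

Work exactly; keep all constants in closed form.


The answer is -5*log(y - 4) + 4*log(y + 4) + 2*atan(y/3)/3.
Step 1. Decompose ∫((-y**3 - 34*y**2 - 9*y - 356)/(y**4 - 7*y**2 - 144)) dy by partial fractions, (-y**3 - 34*y**2 - 9*y - 356)/(y**4 - 7*y**2 - 144) = 2/(y**2 + 9) + 4/(y + 4) - 5/(y - 4): now ∫(-5/(y - 4)) dy + ∫(4/(y + 4)) dy + ∫(2/(y**2 + 9)) dy.
Step 2. Evaluate the standard form [assuming y > -4]: now 4*log(y + 4) + ∫(-5/(y - 4)) dy + ∫(2/(y**2 + 9)) dy.
Step 3. Evaluate the standard form [assuming y > 4]: now -5*log(y - 4) + 4*log(y + 4) + ∫(2/(y**2 + 9)) dy.
Step 4. Evaluate the standard form: now -5*log(y - 4) + 4*log(y + 4) + 2*atan(y/3)/3.
Answer: -5*log(y - 4) + 4*log(y + 4) + 2*atan(y/3)/3.


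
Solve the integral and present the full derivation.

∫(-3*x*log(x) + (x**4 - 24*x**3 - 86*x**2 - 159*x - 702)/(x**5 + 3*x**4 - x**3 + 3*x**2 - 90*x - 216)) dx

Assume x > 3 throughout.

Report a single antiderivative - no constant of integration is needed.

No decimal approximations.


Step 1. Rewrite: now ∫(-3*x*log(x)) dx + ∫((x**4 - 24*x**3 - 86*x**2 - 159*x - 702)/(x**5 + 3*x**4 - x**3 + 3*x**2 - 90*x - 216)) dx.
Step 2. Integrate ∫(-3*x*log(x)) dx by parts with u = log(x), dv = (-3*x) dx, so v = -3*x**2/2 [assuming x > 0]: now -3*x**2*log(x)/2 + ∫(3*x/2) dx + ∫((x**4 - 24*x**3 - 86*x**2 - 159*x - 702)/(x**5 + 3*x**4 - x**3 + 3*x**2 - 90*x - 216)) dx.
Step 3. Evaluate the standard form: now -3*x**2*log(x)/2 + 3*x**2/4 + ∫((x**4 - 24*x**3 - 86*x**2 - 159*x - 702)/(x**5 + 3*x**4 - x**3 + 3*x**2 - 90*x - 216)) dx.
Step 4. Decompose ∫((x**4 - 24*x**3 - 86*x**2 - 159*x - 702)/(x**5 + 3*x**4 - x**3 + 3*x**2 - 90*x - 216)) dx by partial fractions, (x**4 - 24*x**3 - 86*x**2 - 159*x - 702)/(x**5 + 3*x**4 - x**3 + 3*x**2 - 90*x - 216) = -3/(x**2 + 9) + 1/(x + 4) + 4/(x + 2) - 4/(x - 3): now -3*x**2*log(x)/2 + 3*x**2/4 + ∫(-4/(x - 3)) dx + ∫(4/(x + 2)) dx + ∫(1/(x + 4)) dx + ∫(-3/(x**2 + 9)) dx.
Step 5. Evaluate the standard form [assuming x > -4]: now -3*x**2*log(x)/2 + 3*x**2/4 + log(x + 4) + ∫(-4/(x - 3)) dx + ∫(4/(x + 2)) dx + ∫(-3/(x**2 + 9)) dx.
Step 6. Evaluate the standard form [assuming x > -2]: now -3*x**2*log(x)/2 + 3*x**2/4 + 4*log(x + 2) + log(x + 4) + ∫(-4/(x - 3)) dx + ∫(-3/(x**2 + 9)) dx.
Step 7. Evaluate the standard form [assuming x > 3]: now -3*x**2*log(x)/2 + 3*x**2/4 - 4*log(x - 3) + 4*log(x + 2) + log(x + 4) + ∫(-3/(x**2 + 9)) dx.
Step 8. Evaluate the standard form: now -3*x**2*log(x)/2 + 3*x**2/4 - 4*log(x - 3) + 4*log(x + 2) + log(x + 4) - atan(x/3).
Answer: -3*x**2*log(x)/2 + 3*x**2/4 - 4*log(x - 3) + 4*log(x + 2) + log(x + 4) - atan(x/3).


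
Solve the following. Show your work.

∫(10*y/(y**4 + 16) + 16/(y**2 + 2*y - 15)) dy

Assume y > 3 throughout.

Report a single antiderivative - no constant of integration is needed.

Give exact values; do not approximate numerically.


Step 1. Rewrite: now ∫(10*y/(y**4 + 16)) dy + ∫(16/(y**2 + 2*y - 15)) dy.
Step 2. Decompose ∫(16/(y**2 + 2*y - 15)) dy by partial fractions, 16/(y**2 + 2*y - 15) = -2/(y + 5) + 2/(y - 3): now ∫(10*y/(y**4 + 16)) dy + ∫(2/(y - 3)) dy + ∫(-2/(y + 5)) dy.
Step 3. Evaluate the standard form [assuming y > -5]: now -2*log(y + 5) + ∫(10*y/(y**4 + 16)) dy + ∫(2/(y - 3)) dy.
Step 4. Evaluate the standard form [assuming y > 3]: now 2*log(y - 3) - 2*log(y + 5) + ∫(10*y/(y**4 + 16)) dy.
Step 5. Substitute u = y**2, turning ∫(10*y/(y**4 + 16)) dy into ∫(5/(u**2 + 16)) du: now 2*log(y - 3) - 2*log(y + 5) + ∫(5/(u**2 + 16)) du.
Step 6. Evaluate the standard form: now 2*log(y - 3) - 2*log(y + 5) + 5*atan(u/4)/4.
Step 7. Substitute back u = y**2: now 2*log(y - 3) - 2*log(y + 5) + 5*atan(y**2/4)/4.
Answer: 2*log(y - 3) - 2*log(y + 5) + 5*atan(y**2/4)/4.


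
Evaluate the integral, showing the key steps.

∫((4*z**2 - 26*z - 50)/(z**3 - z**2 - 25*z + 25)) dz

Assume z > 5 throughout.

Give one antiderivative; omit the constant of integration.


Step 1. Decompose ∫((4*z**2 - 26*z - 50)/(z**3 - z**2 - 25*z + 25)) dz by partial fractions, (4*z**2 - 26*z - 50)/(z**3 - z**2 - 25*z + 25) = 3/(z + 5) + 3/(z - 1) - 2/(z - 5): now ∫(-2/(z - 5)) dz + ∫(3/(z - 1)) dz + ∫(3/(z + 5)) dz.
Step 2. Evaluate the standard form [assuming z > -5]: now 3*log(z + 5) + ∫(-2/(z - 5)) dz + ∫(3/(z - 1)) dz.
Step 3. Evaluate the standard form [assuming z > 5]: now -2*log(z - 5) + 3*log(z + 5) + ∫(3/(z - 1)) dz.
Step 4. Evaluate the standard form [assuming z > 1]: now -2*log(z - 5) + 3*log(z - 1) + 3*log(z + 5).
Answer: -2*log(z - 5) + 3*log(z - 1) + 3*log(z + 5).


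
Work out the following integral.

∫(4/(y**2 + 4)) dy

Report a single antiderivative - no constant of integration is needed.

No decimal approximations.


Answer: 2*atan(y/2).


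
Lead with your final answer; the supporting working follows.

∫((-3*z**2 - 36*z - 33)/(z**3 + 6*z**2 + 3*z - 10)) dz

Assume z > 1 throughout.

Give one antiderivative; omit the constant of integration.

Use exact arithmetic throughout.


The answer is -4*log(z - 1) - 3*log(z + 2) + 4*log(z + 5).
Step 1. Decompose ∫((-3*z**2 - 36*z - 33)/(z**3 + 6*z**2 + 3*z - 10)) dz by partial fractions, (-3*z**2 - 36*z - 33)/(z**3 + 6*z**2 + 3*z - 10) = 4/(z + 5) - 3/(z + 2) - 4/(z - 1): now ∫(-4/(z - 1)) dz + ∫(-3/(z + 2)) dz + ∫(4/(z + 5)) dz.
Step 2. Evaluate the standard form [assuming z > -2]: now -3*log(z + 2) + ∫(-4/(z - 1)) dz + ∫(4/(z + 5)) dz.
Step 3. Evaluate the standard form [assuming z > 1]: now -4*log(z - 1) - 3*log(z + 2) + ∫(4/(z + 5)) dz.
Step 4. Evaluate the standard form [assuming z > -5]: now -4*log(z - 1) - 3*log(z + 2) + 4*log(z + 5).
Answer: -4*log(z - 1) - 3*log(z + 2) + 4*log(z + 5).


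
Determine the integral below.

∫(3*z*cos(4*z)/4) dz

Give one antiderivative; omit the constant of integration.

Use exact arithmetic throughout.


Answer: 3*z*sin(4*z)/16 + 3*cos(4*z)/64.


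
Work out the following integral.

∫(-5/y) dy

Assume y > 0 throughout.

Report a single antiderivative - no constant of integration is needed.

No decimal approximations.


Answer: -5*log(y).


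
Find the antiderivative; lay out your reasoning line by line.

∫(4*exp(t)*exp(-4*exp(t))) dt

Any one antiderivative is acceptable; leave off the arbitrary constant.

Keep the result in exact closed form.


Step 1. Substitute u = exp(t), turning ∫(4*exp(t)*exp(-4*exp(t))) dt into ∫(4*exp(-4*u)) du: now ∫(4*exp(-4*u)) du.
Step 2. Evaluate the standard form: now -exp(-4*u).
Step 3. Substitute back u = exp(t): now -exp(-4*exp(t)).
Answer: -exp(-4*exp(t)).


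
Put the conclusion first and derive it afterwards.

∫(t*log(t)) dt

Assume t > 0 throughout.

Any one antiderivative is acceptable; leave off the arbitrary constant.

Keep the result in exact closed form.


The answer is t**2*log(t)/2 - t**2/4.
Step 1. Integrate ∫(t*log(t)) dt by parts with u = log(t), dv = (t) dt, so v = t**2/2 [assuming t > 0]: now t**2*log(t)/2 + ∫(-t/2) dt.
Step 2. Evaluate the standard form: now t**2*log(t)/2 - t**2/4.
Answer: t**2*log(t)/2 - t**2/4.


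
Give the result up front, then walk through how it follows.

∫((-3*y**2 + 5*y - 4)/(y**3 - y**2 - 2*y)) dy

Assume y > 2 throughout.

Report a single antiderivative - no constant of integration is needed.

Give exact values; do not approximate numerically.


The answer is 2*log(y) - log(y - 2) - 4*log(y + 1).
Step 1. Decompose ∫((-3*y**2 + 5*y - 4)/(y**3 - y**2 - 2*y)) dy by partial fractions, (-3*y**2 + 5*y - 4)/(y**3 - y**2 - 2*y) = -4/(y + 1) - 1/(y - 2) + 2/y: now ∫(2/y) dy + ∫(-1/(y - 2)) dy + ∫(-4/(y + 1)) dy.
Step 2. Evaluate the standard form [assuming y > 2]: now -log(y - 2) + ∫(2/y) dy + ∫(-4/(y + 1)) dy.
Step 3. Evaluate the standard form [assuming y > -1]: now -log(y - 2) - 4*log(y + 1) + ∫(2/y) dy.
Step 4. Evaluate the standard form [assuming y > 0]: now 2*log(y) - log(y - 2) - 4*log(y + 1).
Answer: 2*log(y) - log(y - 2) - 4*log(y + 1).


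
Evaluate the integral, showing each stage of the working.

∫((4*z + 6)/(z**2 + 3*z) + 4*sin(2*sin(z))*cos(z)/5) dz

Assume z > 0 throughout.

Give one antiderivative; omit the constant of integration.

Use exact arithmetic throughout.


Step 1. Rewrite: now ∫((4*z + 6)/(z**2 + 3*z)) dz + ∫(4*sin(2*sin(z))*cos(z)/5) dz.
Step 2. Decompose ∫((4*z + 6)/(z**2 + 3*z)) dz by partial fractions, (4*z + 6)/(z**2 + 3*z) = 2/(z + 3) + 2/z: now ∫(2/z) dz + ∫(4*sin(2*sin(z))*cos(z)/5) dz + ∫(2/(z + 3)) dz.
Step 3. Evaluate the standard form [assuming z > 0]: now 2*log(z) + ∫(4*sin(2*sin(z))*cos(z)/5) dz + ∫(2/(z + 3)) dz.
Step 4. Evaluate the standard form [assuming z > -3]: now 2*log(z) + 2*log(z + 3) + ∫(4*sin(2*sin(z))*cos(z)/5) dz.
Step 5. Substitute u = sin(z), turning ∫(4*sin(2*sin(z))*cos(z)/5) dz into ∫(4*sin(2*u)/5) du: now 2*log(z) + 2*log(z + 3) + ∫(4*sin(2*u)/5) du.
Step 6. Evaluate the standard form: now 2*log(z) + 2*log(z + 3) - 2*cos(2*u)/5.
Step 7. Substitute back u = sin(z): now 2*log(z) + 2*log(z + 3) - 2*cos(2*sin(z))/5.
Answer: 2*log(z) + 2*log(z + 3) - 2*cos(2*sin(z))/5.


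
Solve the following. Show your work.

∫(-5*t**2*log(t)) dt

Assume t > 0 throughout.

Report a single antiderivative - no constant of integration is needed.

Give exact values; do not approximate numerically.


Step 1. Integrate ∫(-5*t**2*log(t)) dt by parts with u = log(t), dv = (-5*t**2) dt, so v = -5*t**3/3 [assuming t > 0]: now -5*t**3*log(t)/3 + ∫(5*t**2/3) dt.
Step 2. Evaluate the standard form: now -5*t**3*log(t)/3 + 5*t**3/9.
Answer: -5*t**3*log(t)/3 + 5*t**3/9.


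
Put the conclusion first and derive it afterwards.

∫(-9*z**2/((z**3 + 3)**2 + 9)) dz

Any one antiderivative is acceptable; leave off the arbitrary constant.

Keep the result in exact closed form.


The answer is -atan(z**3/3 + 1).
Step 1. Substitute u = z**3 + 3, turning ∫(-9*z**2/((z**3 + 3)**2 + 9)) dz into ∫(-3/(u**2 + 9)) du: now ∫(-3/(u**2 + 9)) du.
Step 2. Evaluate the standard form: now -atan(u/3).
Step 3. Substitute back u = z**3 + 3: now -atan(z**3/3 + 1).
Answer: -atan(z**3/3 + 1).


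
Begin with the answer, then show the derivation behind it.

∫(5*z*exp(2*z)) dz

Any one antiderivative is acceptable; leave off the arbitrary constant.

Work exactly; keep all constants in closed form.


The answer is 5*z*exp(2*z)/2 - 5*exp(2*z)/4.
Step 1. Integrate ∫(5*z*exp(2*z)) dz by parts with u = z, dv = (5*exp(2*z)) dz, so v = 5*exp(2*z)/2: now 5*z*exp(2*z)/2 + ∫(-5*exp(2*z)/2) dz.
Step 2. Evaluate the standard form: now 5*z*exp(2*z)/2 - 5*exp(2*z)/4.
Answer: 5*z*exp(2*z)/2 - 5*exp(2*z)/4.


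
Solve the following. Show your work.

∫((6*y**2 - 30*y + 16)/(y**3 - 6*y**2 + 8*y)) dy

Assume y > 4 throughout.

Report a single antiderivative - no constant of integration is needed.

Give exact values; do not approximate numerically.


Step 1. Decompose ∫((6*y**2 - 30*y + 16)/(y**3 - 6*y**2 + 8*y)) dy by partial fractions, (6*y**2 - 30*y + 16)/(y**3 - 6*y**2 + 8*y) = 5/(y - 2) - 1/(y - 4) + 2/y: now ∫(2/y) dy + ∫(-1/(y - 4)) dy + ∫(5/(y - 2)) dy.
Step 2. Evaluate the standard form [assuming y > 0]: now 2*log(y) + ∫(-1/(y - 4)) dy + ∫(5/(y - 2)) dy.
Step 3. Evaluate the standard form [assuming y > 2]: now 2*log(y) + 5*log(y - 2) + ∫(-1/(y - 4)) dy.
Step 4. Evaluate the standard form [assuming y > 4]: now 2*log(y) - log(y - 4) + 5*log(y - 2).
Answer: 2*log(y) - log(y - 4) + 5*log(y - 2).


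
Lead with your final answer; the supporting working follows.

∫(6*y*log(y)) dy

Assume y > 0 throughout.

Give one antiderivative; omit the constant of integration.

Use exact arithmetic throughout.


The answer is 3*y**2*log(y) - 3*y**2/2.
Step 1. Integrate ∫(6*y*log(y)) dy by parts with u = log(y), dv = (6*y) dy, so v = 3*y**2 [assuming y > 0]: now 3*y**2*log(y) + ∫(-3*y) dy.
Step 2. Evaluate the standard form: now 3*y**2*log(y) - 3*y**2/2.
Answer: 3*y**2*log(y) - 3*y**2/2.


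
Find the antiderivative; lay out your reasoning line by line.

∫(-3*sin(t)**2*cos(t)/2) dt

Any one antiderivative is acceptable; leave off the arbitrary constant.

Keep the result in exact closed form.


Step 1. Substitute u = sin(t), turning ∫(-3*sin(t)**2*cos(t)/2) dt into ∫(-3*u**2/2) du: now ∫(-3*u**2/2) du.
Step 2. Evaluate the standard form: now -u**3/2.
Step 3. Substitute back u = sin(t): now -sin(t)**3/2.
Answer: -sin(t)**3/2.


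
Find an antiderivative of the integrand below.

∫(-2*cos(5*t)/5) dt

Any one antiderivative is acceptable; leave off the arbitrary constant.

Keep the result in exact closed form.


Answer: -2*sin(5*t)/25.


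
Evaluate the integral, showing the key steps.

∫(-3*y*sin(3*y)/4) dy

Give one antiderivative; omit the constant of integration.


Step 1. Integrate ∫(-3*y*sin(3*y)/4) dy by parts with u = y, dv = (-3*sin(3*y)/4) dy, so v = cos(3*y)/4: now y*cos(3*y)/4 + ∫(-cos(3*y)/4) dy.
Step 2. Evaluate the standard form: now y*cos(3*y)/4 - sin(3*y)/12.
Answer: y*cos(3*y)/4 - sin(3*y)/12.


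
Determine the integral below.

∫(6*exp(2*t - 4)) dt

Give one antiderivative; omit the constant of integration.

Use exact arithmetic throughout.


Answer: 3*exp(2*t - 4).


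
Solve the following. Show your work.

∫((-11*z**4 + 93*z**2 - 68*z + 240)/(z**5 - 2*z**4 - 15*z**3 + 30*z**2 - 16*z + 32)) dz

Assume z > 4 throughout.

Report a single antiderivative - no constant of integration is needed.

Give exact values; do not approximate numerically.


Step 1. Decompose ∫((-11*z**4 + 93*z**2 - 68*z + 240)/(z**5 - 2*z**4 - 15*z**3 + 30*z**2 - 16*z + 32)) dz by partial fractions, (-11*z**4 + 93*z**2 - 68*z + 240)/(z**5 - 2*z**4 - 15*z**3 + 30*z**2 - 16*z + 32) = 4/(z**2 + 1) - 1/(z + 4) - 5/(z - 2) - 5/(z - 4): now ∫(-5/(z - 4)) dz + ∫(-5/(z - 2)) dz + ∫(-1/(z + 4)) dz + ∫(4/(z**2 + 1)) dz.
Step 2. Evaluate the standard form [assuming z > -4]: now -log(z + 4) + ∫(-5/(z - 4)) dz + ∫(-5/(z - 2)) dz + ∫(4/(z**2 + 1)) dz.
Step 3. Evaluate the standard form [assuming z > 4]: now -5*log(z - 4) - log(z + 4) + ∫(-5/(z - 2)) dz + ∫(4/(z**2 + 1)) dz.
Step 4. Evaluate the standard form [assuming z > 2]: now -5*log(z - 4) - 5*log(z - 2) - log(z + 4) + ∫(4/(z**2 + 1)) dz.
Step 5. Evaluate the standard form: now -5*log(z - 4) - 5*log(z - 2) - log(z + 4) + 4*atan(z).
Answer: -5*log(z - 4) - 5*log(z - 2) - log(z + 4) + 4*atan(z).


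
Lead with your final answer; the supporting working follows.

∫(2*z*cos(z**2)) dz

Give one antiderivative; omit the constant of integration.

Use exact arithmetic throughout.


The answer is sin(z**2).
Step 1. Substitute u = z**2, turning ∫(2*z*cos(z**2)) dz into ∫(cos(u)) du: now ∫(cos(u)) du.
Step 2. Evaluate the standard form: now sin(u).
Step 3. Substitute back u = z**2: now sin(z**2).
Answer: sin(z**2).


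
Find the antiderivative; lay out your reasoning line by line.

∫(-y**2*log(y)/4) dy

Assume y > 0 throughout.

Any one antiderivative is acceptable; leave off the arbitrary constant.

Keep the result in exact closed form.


Step 1. Integrate ∫(-y**2*log(y)/4) dy by parts with u = log(y), dv = (-y**2/4) dy, so v = -y**3/12 [assuming y > 0]: now -y**3*log(y)/12 + ∫(y**2/12) dy.
Step 2. Evaluate the standard form: now -y**3*log(y)/12 + y**3/36.
Answer: -y**3*log(y)/12 + y**3/36.


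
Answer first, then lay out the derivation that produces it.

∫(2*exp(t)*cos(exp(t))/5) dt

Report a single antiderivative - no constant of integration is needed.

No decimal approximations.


The answer is 2*sin(exp(t))/5.
Step 1. Substitute u = exp(t), turning ∫(2*exp(t)*cos(exp(t))/5) dt into ∫(2*cos(u)/5) du: now ∫(2*cos(u)/5) du.
Step 2. Evaluate the standard form: now 2*sin(u)/5.
Step 3. Substitute back u = exp(t): now 2*sin(exp(t))/5.
Answer: 2*sin(exp(t))/5.


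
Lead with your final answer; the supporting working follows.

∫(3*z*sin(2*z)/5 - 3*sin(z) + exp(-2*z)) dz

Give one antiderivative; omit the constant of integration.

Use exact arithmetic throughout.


The answer is -3*z*cos(2*z)/10 + 3*sin(2*z)/20 + 3*cos(z) - exp(-2*z)/2.
Step 1. Rewrite: now ∫(3*z*sin(2*z)/5) dz + ∫(exp(-2*z)) dz + ∫(-3*sin(z)) dz.
Step 2. Evaluate the standard form: now ∫(3*z*sin(2*z)/5) dz + ∫(-3*sin(z)) dz - exp(-2*z)/2.
Step 3. Evaluate the standard form: now 3*cos(z) + ∫(3*z*sin(2*z)/5) dz - exp(-2*z)/2.
Step 4. Integrate ∫(3*z*sin(2*z)/5) dz by parts with u = z, dv = (3*sin(2*z)/5) dz, so v = -3*cos(2*z)/10: now -3*z*cos(2*z)/10 + 3*cos(z) + ∫(3*cos(2*z)/10) dz - exp(-2*z)/2.
Step 5. Evaluate the standard form: now -3*z*cos(2*z)/10 + 3*sin(2*z)/20 + 3*cos(z) - exp(-2*z)/2.
Answer: -3*z*cos(2*z)/10 + 3*sin(2*z)/20 + 3*cos(z) - exp(-2*z)/2.


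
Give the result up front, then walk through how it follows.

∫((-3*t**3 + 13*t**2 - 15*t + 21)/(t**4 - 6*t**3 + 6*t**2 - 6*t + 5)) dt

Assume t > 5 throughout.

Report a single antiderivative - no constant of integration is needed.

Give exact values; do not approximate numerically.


The answer is -log(t - 5) - 2*log(t - 1) + 2*atan(t).
Step 1. Decompose ∫((-3*t**3 + 13*t**2 - 15*t + 21)/(t**4 - 6*t**3 + 6*t**2 - 6*t + 5)) dt by partial fractions, (-3*t**3 + 13*t**2 - 15*t + 21)/(t**4 - 6*t**3 + 6*t**2 - 6*t + 5) = 2/(t**2 + 1) - 2/(t - 1) - 1/(t - 5): now ∫(-1/(t - 5)) dt + ∫(-2/(t - 1)) dt + ∫(2/(t**2 + 1)) dt.
Step 2. Evaluate the standard form [assuming t > 1]: now -2*log(t - 1) + ∫(-1/(t - 5)) dt + ∫(2/(t**2 + 1)) dt.
Step 3. Evaluate the standard form [assuming t > 5]: now -log(t - 5) - 2*log(t - 1) + ∫(2/(t**2 + 1)) dt.
Step 4. Evaluate the standard form: now -log(t - 5) - 2*log(t - 1) + 2*atan(t).
Answer: -log(t - 5) - 2*log(t - 1) + 2*atan(t).


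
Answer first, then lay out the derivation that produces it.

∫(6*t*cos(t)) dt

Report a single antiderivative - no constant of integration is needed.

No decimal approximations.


The answer is 6*t*sin(t) + 6*cos(t).
Step 1. Integrate ∫(6*t*cos(t)) dt by parts with u = t, dv = (6*cos(t)) dt, so v = 6*sin(t): now 6*t*sin(t) + ∫(-6*sin(t)) dt.
Step 2. Evaluate the standard form: now 6*t*sin(t) + 6*cos(t).
Answer: 6*t*sin(t) + 6*cos(t).


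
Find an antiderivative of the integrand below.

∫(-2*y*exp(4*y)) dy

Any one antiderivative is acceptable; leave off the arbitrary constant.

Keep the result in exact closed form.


Answer: -y*exp(4*y)/2 + exp(4*y)/8.


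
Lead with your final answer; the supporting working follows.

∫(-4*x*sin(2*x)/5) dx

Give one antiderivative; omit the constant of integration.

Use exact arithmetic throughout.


The answer is 2*x*cos(2*x)/5 - sin(2*x)/5.
Step 1. Integrate ∫(-4*x*sin(2*x)/5) dx by parts with u = x, dv = (-4*sin(2*x)/5) dx, so v = 2*cos(2*x)/5: now 2*x*cos(2*x)/5 + ∫(-2*cos(2*x)/5) dx.
Step 2. Evaluate the standard form: now 2*x*cos(2*x)/5 - sin(2*x)/5.
Answer: 2*x*cos(2*x)/5 - sin(2*x)/5.


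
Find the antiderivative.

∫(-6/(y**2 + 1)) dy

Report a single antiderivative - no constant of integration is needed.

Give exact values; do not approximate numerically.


Answer: -6*atan(y).


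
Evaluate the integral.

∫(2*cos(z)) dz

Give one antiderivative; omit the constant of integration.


Answer: 2*sin(z).


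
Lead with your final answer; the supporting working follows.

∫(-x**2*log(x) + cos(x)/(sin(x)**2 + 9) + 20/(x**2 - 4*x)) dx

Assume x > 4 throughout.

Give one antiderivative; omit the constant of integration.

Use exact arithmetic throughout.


The answer is -x**3*log(x)/3 + x**3/9 - 5*log(x) + 5*log(x - 4) + atan(sin(x)/3)/3.
Step 1. Rewrite: now ∫(-x**2*log(x)) dx + ∫(cos(x)/(sin(x)**2 + 9)) dx + ∫(20/(x**2 - 4*x)) dx.
Step 2. Integrate ∫(-x**2*log(x)) dx by parts with u = log(x), dv = (-x**2) dx, so v = -x**3/3 [assuming x > 0]: now -x**3*log(x)/3 + ∫(x**2/3) dx + ∫(cos(x)/(sin(x)**2 + 9)) dx + ∫(20/(x**2 - 4*x)) dx.
Step 3. Evaluate the standard form: now -x**3*log(x)/3 + x**3/9 + ∫(cos(x)/(sin(x)**2 + 9)) dx + ∫(20/(x**2 - 4*x)) dx.
Step 4. Decompose ∫(20/(x**2 - 4*x)) dx by partial fractions, 20/(x**2 - 4*x) = 5/(x - 4) - 5/x: now -x**3*log(x)/3 + x**3/9 + ∫(-5/x) dx + ∫(cos(x)/(sin(x)**2 + 9)) dx + ∫(5/(x - 4)) dx.
Step 5. Evaluate the standard form [assuming x > 0]: now -x**3*log(x)/3 + x**3/9 - 5*log(x) + ∫(cos(x)/(sin(x)**2 + 9)) dx + ∫(5/(x - 4)) dx.
Step 6. Evaluate the standard form [assuming x > 4]: now -x**3*log(x)/3 + x**3/9 - 5*log(x) + 5*log(x - 4) + ∫(cos(x)/(sin(x)**2 + 9)) dx.
Step 7. Substitute u = sin(x), turning ∫(cos(x)/(sin(x)**2 + 9)) dx into ∫(1/(u**2 + 9)) du: now -x**3*log(x)/3 + x**3/9 - 5*log(x) + 5*log(x - 4) + ∫(1/(u**2 + 9)) du.
Step 8. Evaluate the standard form: now -x**3*log(x)/3 + x**3/9 - 5*log(x) + 5*log(x - 4) + atan(u/3)/3.
Step 9. Substitute back u = sin(x): now -x**3*log(x)/3 + x**3/9 - 5*log(x) + 5*log(x - 4) + atan(sin(x)/3)/3.
Answer: -x**3*log(x)/3 + x**3/9 - 5*log(x) + 5*log(x - 4) + atan(sin(x)/3)/3.


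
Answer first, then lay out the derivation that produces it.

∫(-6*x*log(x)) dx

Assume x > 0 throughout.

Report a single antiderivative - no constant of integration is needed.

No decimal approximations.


The answer is -3*x**2*log(x) + 3*x**2/2.
Step 1. Integrate ∫(-6*x*log(x)) dx by parts with u = log(x), dv = (-6*x) dx, so v = -3*x**2 [assuming x > 0]: now -3*x**2*log(x) + ∫(3*x) dx.
Step 2. Evaluate the standard form: now -3*x**2*log(x) + 3*x**2/2.
Answer: -3*x**2*log(x) + 3*x**2/2.


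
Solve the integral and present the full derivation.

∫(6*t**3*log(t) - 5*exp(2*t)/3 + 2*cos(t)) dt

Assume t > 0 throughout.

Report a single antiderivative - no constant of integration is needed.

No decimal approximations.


Step 1. Rewrite: now ∫(6*t**3*log(t)) dt + ∫(-5*exp(2*t)/3) dt + ∫(2*cos(t)) dt.
Step 2. Evaluate the standard form: now 2*sin(t) + ∫(6*t**3*log(t)) dt + ∫(-5*exp(2*t)/3) dt.
Step 3. Integrate ∫(6*t**3*log(t)) dt by parts with u = log(t), dv = (6*t**3) dt, so v = 3*t**4/2 [assuming t > 0]: now 3*t**4*log(t)/2 + 2*sin(t) + ∫(-3*t**3/2) dt + ∫(-5*exp(2*t)/3) dt.
Step 4. Evaluate the standard form: now 3*t**4*log(t)/2 - 3*t**4/8 + 2*sin(t) + ∫(-5*exp(2*t)/3) dt.
Step 5. Evaluate the standard form: now 3*t**4*log(t)/2 - 3*t**4/8 - 5*exp(2*t)/6 + 2*sin(t).
Answer: 3*t**4*log(t)/2 - 3*t**4/8 - 5*exp(2*t)/6 + 2*sin(t).


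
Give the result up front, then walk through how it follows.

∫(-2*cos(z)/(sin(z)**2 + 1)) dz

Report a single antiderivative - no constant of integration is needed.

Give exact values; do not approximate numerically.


The answer is -2*atan(sin(z)).
Step 1. Substitute u = sin(z), turning ∫(-2*cos(z)/(sin(z)**2 + 1)) dz into ∫(-2/(u**2 + 1)) du: now ∫(-2/(u**2 + 1)) du.
Step 2. Evaluate the standard form: now -2*atan(u).
Step 3. Substitute back u = sin(z): now -2*atan(sin(z)).
Answer: -2*atan(sin(z)).


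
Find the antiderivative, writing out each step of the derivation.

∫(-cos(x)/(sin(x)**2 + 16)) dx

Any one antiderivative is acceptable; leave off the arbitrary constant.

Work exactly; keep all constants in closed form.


Step 1. Substitute u = sin(x), turning ∫(-cos(x)/(sin(x)**2 + 16)) dx into ∫(-1/(u**2 + 16)) du: now ∫(-1/(u**2 + 16)) du.
Step 2. Evaluate the standard form: now -atan(u/4)/4.
Step 3. Substitute back u = sin(x): now -atan(sin(x)/4)/4.
Answer: -atan(sin(x)/4)/4.


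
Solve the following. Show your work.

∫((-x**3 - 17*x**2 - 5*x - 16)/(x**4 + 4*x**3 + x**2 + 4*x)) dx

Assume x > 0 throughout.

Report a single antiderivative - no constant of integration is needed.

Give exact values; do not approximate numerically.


Step 1. Decompose ∫((-x**3 - 17*x**2 - 5*x - 16)/(x**4 + 4*x**3 + x**2 + 4*x)) dx by partial fractions, (-x**3 - 17*x**2 - 5*x - 16)/(x**4 + 4*x**3 + x**2 + 4*x) = -1/(x**2 + 1) + 3/(x + 4) - 4/x: now ∫(-4/x) dx + ∫(3/(x + 4)) dx + ∫(-1/(x**2 + 1)) dx.
Step 2. Evaluate the standard form [assuming x > 0]: now -4*log(x) + ∫(3/(x + 4)) dx + ∫(-1/(x**2 + 1)) dx.
Step 3. Evaluate the standard form [assuming x > -4]: now -4*log(x) + 3*log(x + 4) + ∫(-1/(x**2 + 1)) dx.
Step 4. Evaluate the standard form: now -4*log(x) + 3*log(x + 4) - atan(x).
Answer: -4*log(x) + 3*log(x + 4) - atan(x).


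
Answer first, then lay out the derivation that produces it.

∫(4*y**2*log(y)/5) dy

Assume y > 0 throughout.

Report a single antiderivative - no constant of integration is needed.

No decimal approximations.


The answer is 4*y**3*log(y)/15 - 4*y**3/45.
Step 1. Integrate ∫(4*y**2*log(y)/5) dy by parts with u = log(y), dv = (4*y**2/5) dy, so v = 4*y**3/15 [assuming y > 0]: now 4*y**3*log(y)/15 + ∫(-4*y**2/15) dy.
Step 2. Evaluate the standard form: now 4*y**3*log(y)/15 - 4*y**3/45.
Answer: 4*y**3*log(y)/15 - 4*y**3/45.


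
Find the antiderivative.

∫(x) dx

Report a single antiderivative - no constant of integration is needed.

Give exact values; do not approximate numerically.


Answer: x**2/2.


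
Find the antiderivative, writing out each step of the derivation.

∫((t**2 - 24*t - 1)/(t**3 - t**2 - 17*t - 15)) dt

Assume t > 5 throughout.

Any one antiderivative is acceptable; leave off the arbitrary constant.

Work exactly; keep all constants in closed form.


Step 1. Decompose ∫((t**2 - 24*t - 1)/(t**3 - t**2 - 17*t - 15)) dt by partial fractions, (t**2 - 24*t - 1)/(t**3 - t**2 - 17*t - 15) = 5/(t + 3) - 2/(t + 1) - 2/(t - 5): now ∫(-2/(t - 5)) dt + ∫(-2/(t + 1)) dt + ∫(5/(t + 3)) dt.
Step 2. Evaluate the standard form [assuming t > -1]: now -2*log(t + 1) + ∫(-2/(t - 5)) dt + ∫(5/(t + 3)) dt.
Step 3. Evaluate the standard form [assuming t > 5]: now -2*log(t - 5) - 2*log(t + 1) + ∫(5/(t + 3)) dt.
Step 4. Evaluate the standard form [assuming t > -3]: now -2*log(t - 5) - 2*log(t + 1) + 5*log(t + 3).
Answer: -2*log(t - 5) - 2*log(t + 1) + 5*log(t + 3).


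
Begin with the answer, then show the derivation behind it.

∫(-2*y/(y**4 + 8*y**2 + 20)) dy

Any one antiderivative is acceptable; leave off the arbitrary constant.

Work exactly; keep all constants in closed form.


The answer is -atan(y**2/2 + 2)/2.
Step 1. Substitute u = y**2 + 4, turning ∫(-2*y/(y**4 + 8*y**2 + 20)) dy into ∫(-1/(u**2 + 4)) du: now ∫(-1/(u**2 + 4)) du.
Step 2. Evaluate the standard form: now -atan(u/2)/2.
Step 3. Substitute back u = y**2 + 4: now -atan(y**2/2 + 2)/2.
Answer: -atan(y**2/2 + 2)/2.


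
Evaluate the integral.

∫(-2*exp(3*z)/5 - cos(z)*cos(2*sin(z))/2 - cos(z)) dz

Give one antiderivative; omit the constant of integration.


Answer: -2*exp(3*z)/15 - sin(z) - sin(2*sin(z))/4.


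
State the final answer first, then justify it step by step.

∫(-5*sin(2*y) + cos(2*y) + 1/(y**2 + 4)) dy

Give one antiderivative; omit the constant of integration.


The answer is sin(2*y)/2 + 5*cos(2*y)/2 + atan(y/2)/2.
Step 1. Rewrite: now ∫(1/(y**2 + 4)) dy + ∫(-5*sin(2*y)) dy + ∫(cos(2*y)) dy.
Step 2. Evaluate the standard form: now atan(y/2)/2 + ∫(-5*sin(2*y)) dy + ∫(cos(2*y)) dy.
Step 3. Evaluate the standard form: now 5*cos(2*y)/2 + atan(y/2)/2 + ∫(cos(2*y)) dy.
Step 4. Evaluate the standard form: now sin(2*y)/2 + 5*cos(2*y)/2 + atan(y/2)/2.
Answer: sin(2*y)/2 + 5*cos(2*y)/2 + atan(y/2)/2.
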